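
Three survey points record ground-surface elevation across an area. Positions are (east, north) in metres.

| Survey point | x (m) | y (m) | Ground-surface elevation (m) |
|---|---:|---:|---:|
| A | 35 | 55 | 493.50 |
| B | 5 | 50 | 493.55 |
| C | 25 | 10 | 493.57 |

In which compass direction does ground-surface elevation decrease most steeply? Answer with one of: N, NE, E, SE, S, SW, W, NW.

NE

With z = a·x + b·y + c and A as origin, the differences give:
  (-30)·a + (-5)·b = +0.05
  (-10)·a + (-45)·b = +0.07
Eliminate b (×(-45) and ×(-5), subtract): 1300·a = -1.900 → a = ∂z/∂x = -0.001462
Back-substitute: b = ∂z/∂y = -0.001231.
Steepest decrease is along −∇f = (+0.001462 E, +0.001231 N) → northeast.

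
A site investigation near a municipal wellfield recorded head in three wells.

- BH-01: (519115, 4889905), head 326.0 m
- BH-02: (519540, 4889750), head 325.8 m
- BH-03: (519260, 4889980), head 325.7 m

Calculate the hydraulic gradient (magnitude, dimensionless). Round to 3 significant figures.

0.00214

Differences from BH-01: to BH-02 (Δx, Δy, Δh) = (425, -155, -0.2); to BH-03 = (145, 75, -0.3).
Solve a·Δx + b·Δy = Δh: det = 425·75 − 145·(-155) = 54350.
∂h/∂x = [(-0.2)·75 − (-0.3)·(-155)] / 54350 = -0.001132
∂h/∂y = [425·(-0.3) − 145·(-0.2)] / 54350 = -0.001812
|∇h| = √(-0.001132² + -0.001812²) = 0.002137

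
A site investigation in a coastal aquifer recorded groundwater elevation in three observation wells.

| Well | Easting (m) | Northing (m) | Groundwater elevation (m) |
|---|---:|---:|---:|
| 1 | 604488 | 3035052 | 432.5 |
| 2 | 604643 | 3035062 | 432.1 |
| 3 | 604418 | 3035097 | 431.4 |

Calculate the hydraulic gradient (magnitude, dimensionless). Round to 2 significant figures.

0.026

With h = a·x + b·y + c and 1 as origin, the differences give:
  155·a + 10·b = -0.4
  (-70)·a + 45·b = -1.1
Eliminate b (×45 and ×10, subtract): 7675·a = -7.00 → a = ∂h/∂x = -0.0009121
Back-substitute: b = ∂h/∂y = -0.02586.
|∇h| = √(-0.0009121² + -0.02586²) = 0.02588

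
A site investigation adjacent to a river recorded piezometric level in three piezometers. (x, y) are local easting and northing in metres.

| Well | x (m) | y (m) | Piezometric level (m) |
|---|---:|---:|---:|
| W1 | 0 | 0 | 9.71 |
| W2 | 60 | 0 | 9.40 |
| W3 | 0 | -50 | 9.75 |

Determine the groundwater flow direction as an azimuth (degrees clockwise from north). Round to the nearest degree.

∂h/∂x = (9.40 − 9.71) / (60 − 0) = -0.005167
∂h/∂y = (9.75 − 9.71) / (-50 − 0) = -0.0008000
Flow direction (−∇h) has components (+0.005167 E, +0.0008000 N).
Azimuth = atan2(E, N) = atan2(+0.005167, +0.0008000) = 81.2° ≈ 081°.

081°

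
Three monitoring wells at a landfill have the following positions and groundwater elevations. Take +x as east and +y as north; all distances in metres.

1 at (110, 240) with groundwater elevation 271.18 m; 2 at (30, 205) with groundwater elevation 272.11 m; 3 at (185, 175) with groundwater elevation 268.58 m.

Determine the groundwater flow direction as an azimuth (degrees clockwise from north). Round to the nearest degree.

Differences from 1: to 2 (Δx, Δy, Δh) = (-80, -35, +0.93); to 3 = (75, -65, -2.60).
Determinant of the coordinate differences = (-80)·(-65) − 75·(-35) = 7825.
∂h/∂x = [(+0.93)·(-65) − (-2.60)·(-35)] / 7825 = -0.01935
∂h/∂y = [(-80)·(-2.60) − 75·(+0.93)] / 7825 = +0.01767
Flow direction (−∇h) has components (+0.01935 E, -0.01767 N).
Azimuth = atan2(E, N) = atan2(+0.01935, -0.01767) = 132.4° ≈ 132°.

132°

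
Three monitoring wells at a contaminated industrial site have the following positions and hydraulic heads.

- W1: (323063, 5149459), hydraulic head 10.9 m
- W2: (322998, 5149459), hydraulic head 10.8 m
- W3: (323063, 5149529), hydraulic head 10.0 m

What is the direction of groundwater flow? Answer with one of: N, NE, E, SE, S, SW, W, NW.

∂h/∂x = (10.8 − 10.9) / (322998 − 323063) = +0.001538
∂h/∂y = (10.0 − 10.9) / (5149529 − 5149459) = -0.01286
Flow = −∇h = (-0.001538 east, +0.01286 north), which points north.

N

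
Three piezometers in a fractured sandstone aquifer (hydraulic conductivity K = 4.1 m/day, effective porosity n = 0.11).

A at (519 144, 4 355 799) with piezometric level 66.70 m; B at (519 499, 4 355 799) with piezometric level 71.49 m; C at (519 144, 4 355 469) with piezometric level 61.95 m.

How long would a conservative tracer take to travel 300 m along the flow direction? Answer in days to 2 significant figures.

410 days

∂h/∂x = (71.49 − 66.70) / (519499 − 519144) = +0.01349
∂h/∂y = (61.95 − 66.70) / (4355469 − 4355799) = +0.01439
|∇h| = √(0.01349² + 0.01439²) = 0.01972
Seepage velocity v = K·i/n = 4.1 × 0.01972 / 0.11 = 0.735 m/day.
t = 300 / 0.735 = 408.2 days.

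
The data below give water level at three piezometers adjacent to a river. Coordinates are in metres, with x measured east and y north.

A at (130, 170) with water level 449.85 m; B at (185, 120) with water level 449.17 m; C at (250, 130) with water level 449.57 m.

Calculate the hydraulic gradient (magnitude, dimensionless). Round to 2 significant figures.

0.018

Taking A as reference: B−A = (55, -50, -0.68); C−A = (120, -40, -0.28).
Determinant of the coordinate differences = 55·(-40) − 120·(-50) = 3800.
∂h/∂x = [(-0.68)·(-40) − (-0.28)·(-50)] / 3800 = +0.003474
∂h/∂y = [55·(-0.28) − 120·(-0.68)] / 3800 = +0.01742
|∇h| = √(0.003474² + 0.01742²) = 0.01776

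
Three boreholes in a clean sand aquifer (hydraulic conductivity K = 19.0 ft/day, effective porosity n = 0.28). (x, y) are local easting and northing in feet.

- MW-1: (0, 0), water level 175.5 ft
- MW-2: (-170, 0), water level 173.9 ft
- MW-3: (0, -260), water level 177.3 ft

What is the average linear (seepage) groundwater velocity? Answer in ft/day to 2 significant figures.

0.79 ft/day

∂h/∂x = (173.9 − 175.5) / (-170 − 0) = +0.009412
∂h/∂y = (177.3 − 175.5) / (-260 − 0) = -0.006923
|∇h| = √(0.009412² + -0.006923²) = 0.01168
Seepage velocity v = K·i/n = 19.0 × 0.01168 / 0.28 = 0.7926 ft/day.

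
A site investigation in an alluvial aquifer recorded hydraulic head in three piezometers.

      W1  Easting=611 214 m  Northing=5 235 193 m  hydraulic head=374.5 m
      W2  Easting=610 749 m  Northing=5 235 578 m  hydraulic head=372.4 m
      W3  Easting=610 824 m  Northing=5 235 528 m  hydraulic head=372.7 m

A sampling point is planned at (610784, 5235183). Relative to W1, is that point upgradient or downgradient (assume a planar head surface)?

Three-point gradient (reference W1): Δ to W2 = (-465, 385, -2.1), Δ to W3 = (-390, 335, -1.8).
∂h/∂x = +0.001867, ∂h/∂y = -0.003200 (det = -5625).
Head at (610784, 5235183) = 374.5 + (+0.001867)·(-430) + (-0.003200)·(-10) = 373.73 m.
That is lower than the 374.5 m at W1, so the point is downgradient.

downgradient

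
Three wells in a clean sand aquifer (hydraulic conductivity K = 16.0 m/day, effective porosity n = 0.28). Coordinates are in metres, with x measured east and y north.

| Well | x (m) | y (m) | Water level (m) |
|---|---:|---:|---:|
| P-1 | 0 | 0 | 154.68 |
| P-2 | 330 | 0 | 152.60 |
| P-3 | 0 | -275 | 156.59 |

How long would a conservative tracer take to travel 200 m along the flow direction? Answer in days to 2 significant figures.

∂h/∂x = (152.60 − 154.68) / (330 − 0) = -0.006303
∂h/∂y = (156.59 − 154.68) / (-275 − 0) = -0.006945
|∇h| = √(-0.006303² + -0.006945²) = 0.009379
Seepage velocity v = K·i/n = 16.0 × 0.009379 / 0.28 = 0.5359 m/day.
t = 200 / 0.5359 = 373.2 days.

370 days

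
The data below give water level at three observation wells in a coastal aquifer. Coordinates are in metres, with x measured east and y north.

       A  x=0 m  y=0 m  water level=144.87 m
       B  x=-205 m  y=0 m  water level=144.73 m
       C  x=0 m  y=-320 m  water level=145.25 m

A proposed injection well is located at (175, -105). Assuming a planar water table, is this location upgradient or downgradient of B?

upgradient

∂h/∂x = (144.73 − 144.87) / (-205 − 0) = +0.0006829
∂h/∂y = (145.25 − 144.87) / (-320 − 0) = -0.001187
Head at (175, -105) = 144.87 + (+0.0006829)·(175) + (-0.001187)·(-105) = 145.11 m.
That is higher than the 144.73 m at B, so the point is upgradient.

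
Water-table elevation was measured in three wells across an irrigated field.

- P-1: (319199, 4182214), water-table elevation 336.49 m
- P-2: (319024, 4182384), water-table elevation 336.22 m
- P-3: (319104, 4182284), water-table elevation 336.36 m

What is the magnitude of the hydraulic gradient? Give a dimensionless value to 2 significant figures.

With h = a·x + b·y + c and P-1 as origin, the differences give:
  (-175)·a + 170·b = -0.27
  (-95)·a + 70·b = -0.13
Eliminate b (×70 and ×170, subtract): 3900·a = 3.200 → a = ∂h/∂x = +0.0008205
Back-substitute: b = ∂h/∂y = -0.0007436.
|∇h| = √(0.0008205² + -0.0007436²) = 0.001107

0.0011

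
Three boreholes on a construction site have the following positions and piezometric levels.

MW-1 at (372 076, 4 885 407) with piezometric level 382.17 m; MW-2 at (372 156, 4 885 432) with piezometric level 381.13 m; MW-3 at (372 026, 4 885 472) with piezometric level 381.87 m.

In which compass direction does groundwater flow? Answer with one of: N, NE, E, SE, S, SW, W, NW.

NE

Three-point gradient (reference MW-1): Δ to MW-2 = (80, 25, -1.04), Δ to MW-3 = (-50, 65, -0.30).
∂h/∂x = -0.009318, ∂h/∂y = -0.01178 (det = 6450).
Flow = −∇h = (+0.009318 east, +0.01178 north), which points northeast.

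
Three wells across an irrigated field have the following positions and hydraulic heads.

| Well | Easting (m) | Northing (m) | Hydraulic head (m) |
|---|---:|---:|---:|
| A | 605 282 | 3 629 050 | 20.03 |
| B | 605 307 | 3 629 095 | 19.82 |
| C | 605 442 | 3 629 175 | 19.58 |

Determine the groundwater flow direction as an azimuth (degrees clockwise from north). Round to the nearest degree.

345°

Differences from A: to B (Δx, Δy, Δh) = (25, 45, -0.21); to C = (160, 125, -0.45).
Determinant of the coordinate differences = 25·125 − 160·45 = -4075.
∂h/∂x = [(-0.21)·125 − (-0.45)·45] / -4075 = +0.001472
∂h/∂y = [25·(-0.45) − 160·(-0.21)] / -4075 = -0.005485
Flow direction (−∇h) has components (-0.001472 E, +0.005485 N).
Azimuth = atan2(E, N) = atan2(-0.001472, +0.005485) = 345.0° ≈ 345°.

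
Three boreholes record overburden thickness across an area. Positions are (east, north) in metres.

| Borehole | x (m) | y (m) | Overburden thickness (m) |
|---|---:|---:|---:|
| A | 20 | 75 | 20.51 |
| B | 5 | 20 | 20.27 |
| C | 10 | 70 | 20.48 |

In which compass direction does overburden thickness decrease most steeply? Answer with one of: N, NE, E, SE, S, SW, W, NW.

S

Differences from A: to B (Δx, Δy, Δh) = (-15, -55, -0.24); to C = (-10, -5, -0.03).
Solve a·Δx + b·Δy = Δd: det = (-15)·(-5) − (-10)·(-55) = -475.
∂d/∂x = [(-0.24)·(-5) − (-0.03)·(-55)] / -475 = +0.0009474
∂d/∂y = [(-15)·(-0.03) − (-10)·(-0.24)] / -475 = +0.004105
Steepest decrease is along −∇f = (-0.0009474 E, -0.004105 N) → south.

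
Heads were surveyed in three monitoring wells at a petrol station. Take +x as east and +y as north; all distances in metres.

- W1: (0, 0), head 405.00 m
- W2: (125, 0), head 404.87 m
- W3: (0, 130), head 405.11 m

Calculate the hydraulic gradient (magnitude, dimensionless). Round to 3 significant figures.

0.00134

∂h/∂x = (404.87 − 405.00) / (125 − 0) = -0.001040
∂h/∂y = (405.11 − 405.00) / (130 − 0) = +0.0008462
|∇h| = √(-0.001040² + 0.0008462²) = 0.001341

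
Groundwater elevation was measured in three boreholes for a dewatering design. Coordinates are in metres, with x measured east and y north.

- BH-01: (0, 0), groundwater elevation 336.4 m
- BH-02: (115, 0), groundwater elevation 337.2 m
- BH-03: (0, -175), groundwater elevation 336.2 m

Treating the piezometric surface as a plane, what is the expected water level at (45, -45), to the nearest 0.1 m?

336.7 m

∂h/∂x = (337.2 − 336.4) / (115 − 0) = +0.006957
∂h/∂y = (336.2 − 336.4) / (-175 − 0) = +0.001143
h(45, -45) = 336.4 + (+0.006957)·(45) + (+0.001143)·(-45) = 336.4 +0.313 -0.051 = 336.662 m.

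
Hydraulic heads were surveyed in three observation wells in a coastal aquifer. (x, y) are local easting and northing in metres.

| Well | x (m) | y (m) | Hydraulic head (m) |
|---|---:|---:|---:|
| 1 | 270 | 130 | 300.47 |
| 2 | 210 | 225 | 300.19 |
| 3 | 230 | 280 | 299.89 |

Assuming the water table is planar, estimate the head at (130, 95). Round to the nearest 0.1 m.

With h = a·x + b·y + c and 1 as origin, the differences give:
  (-60)·a + 95·b = -0.28
  (-40)·a + 150·b = -0.58
Eliminate b (×150 and ×95, subtract): -5200·a = 13.100 → a = ∂h/∂x = -0.002519
Back-substitute: b = ∂h/∂y = -0.004538.
h(130, 95) = 300.47 + (-0.002519)·(-140) + (-0.004538)·(-35) = 300.47 +0.353 +0.159 = 300.982 m.

301.0 m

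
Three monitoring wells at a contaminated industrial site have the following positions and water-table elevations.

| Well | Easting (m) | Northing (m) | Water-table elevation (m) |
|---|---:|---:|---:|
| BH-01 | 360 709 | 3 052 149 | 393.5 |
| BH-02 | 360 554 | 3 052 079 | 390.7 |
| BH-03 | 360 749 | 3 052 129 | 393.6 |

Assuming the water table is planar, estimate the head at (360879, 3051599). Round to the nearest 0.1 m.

With h = a·x + b·y + c and BH-01 as origin, the differences give:
  (-155)·a + (-70)·b = -2.8
  40·a + (-20)·b = +0.1
Eliminate b (×(-20) and ×(-70), subtract): 5900·a = 63.00 → a = ∂h/∂x = +0.01068
Back-substitute: b = ∂h/∂y = +0.01636.
h(360879, 3051599) = 393.5 + (+0.01068)·(170) + (+0.01636)·(-550) = 393.5 +1.815 -8.996 = 386.319 m.

386.3 m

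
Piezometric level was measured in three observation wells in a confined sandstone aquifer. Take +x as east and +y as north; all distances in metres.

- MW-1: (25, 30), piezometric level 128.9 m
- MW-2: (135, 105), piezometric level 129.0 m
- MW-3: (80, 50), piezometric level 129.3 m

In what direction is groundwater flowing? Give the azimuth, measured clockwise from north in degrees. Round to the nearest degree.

With h = a·x + b·y + c and MW-1 as origin, the differences give:
  110·a + 75·b = +0.1
  55·a + 20·b = +0.4
Eliminate b (×20 and ×75, subtract): -1925·a = -28.00 → a = ∂h/∂x = +0.01455
Back-substitute: b = ∂h/∂y = -0.02000.
Flow direction (−∇h) has components (-0.01455 E, +0.02000 N).
Azimuth = atan2(E, N) = atan2(-0.01455, +0.02000) = 324.0° ≈ 324°.

324°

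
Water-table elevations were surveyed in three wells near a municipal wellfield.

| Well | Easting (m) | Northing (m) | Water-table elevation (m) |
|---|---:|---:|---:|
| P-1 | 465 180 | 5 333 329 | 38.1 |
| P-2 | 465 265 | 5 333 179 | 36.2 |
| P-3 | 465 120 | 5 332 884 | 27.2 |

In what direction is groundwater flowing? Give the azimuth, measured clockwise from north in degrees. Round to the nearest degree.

217°

Differences from P-1: to P-2 (Δx, Δy, Δh) = (85, -150, -1.9); to P-3 = (-60, -445, -10.9).
Solve a·Δx + b·Δy = Δh: det = 85·(-445) − (-60)·(-150) = -46825.
∂h/∂x = [(-1.9)·(-445) − (-10.9)·(-150)] / -46825 = +0.01686
∂h/∂y = [85·(-10.9) − (-60)·(-1.9)] / -46825 = +0.02222
Flow direction (−∇h) has components (-0.01686 E, -0.02222 N).
Azimuth = atan2(E, N) = atan2(-0.01686, -0.02222) = 217.2° ≈ 217°.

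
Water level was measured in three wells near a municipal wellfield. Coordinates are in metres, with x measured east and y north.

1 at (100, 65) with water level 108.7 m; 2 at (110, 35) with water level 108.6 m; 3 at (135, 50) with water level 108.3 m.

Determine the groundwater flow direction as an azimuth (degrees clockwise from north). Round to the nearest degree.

087°

With h = a·x + b·y + c and 1 as origin, the differences give:
  10·a + (-30)·b = -0.1
  35·a + (-15)·b = -0.4
Eliminate b (×(-15) and ×(-30), subtract): 900·a = -10.50 → a = ∂h/∂x = -0.01167
Back-substitute: b = ∂h/∂y = -0.0005556.
Flow direction (−∇h) has components (+0.01167 E, +0.0005556 N).
Azimuth = atan2(E, N) = atan2(+0.01167, +0.0005556) = 87.3° ≈ 087°.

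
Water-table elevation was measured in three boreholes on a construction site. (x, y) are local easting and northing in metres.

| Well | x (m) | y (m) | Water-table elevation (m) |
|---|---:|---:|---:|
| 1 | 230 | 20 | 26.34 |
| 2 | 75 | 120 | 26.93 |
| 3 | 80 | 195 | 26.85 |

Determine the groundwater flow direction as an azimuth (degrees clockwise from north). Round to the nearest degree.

080°

Differences from 1: to 2 (Δx, Δy, Δh) = (-155, 100, +0.59); to 3 = (-150, 175, +0.51).
Determinant of the coordinate differences = (-155)·175 − (-150)·100 = -12125.
∂h/∂x = [(+0.59)·175 − (+0.51)·100] / -12125 = -0.004309
∂h/∂y = [(-155)·(+0.51) − (-150)·(+0.59)] / -12125 = -0.0007794
Flow direction (−∇h) has components (+0.004309 E, +0.0007794 N).
Azimuth = atan2(E, N) = atan2(+0.004309, +0.0007794) = 79.7° ≈ 080°.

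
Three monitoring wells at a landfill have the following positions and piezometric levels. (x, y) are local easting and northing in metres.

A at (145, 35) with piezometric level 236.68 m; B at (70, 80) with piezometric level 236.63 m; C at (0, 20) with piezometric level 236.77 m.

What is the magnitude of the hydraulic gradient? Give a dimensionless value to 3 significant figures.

Three-point gradient (reference A): Δ to B = (-75, 45, -0.05), Δ to C = (-145, -15, +0.09).
∂h/∂x = -0.0004314, ∂h/∂y = -0.001830 (det = 7650).
|∇h| = √(-0.0004314² + -0.001830²) = 0.00188

0.00188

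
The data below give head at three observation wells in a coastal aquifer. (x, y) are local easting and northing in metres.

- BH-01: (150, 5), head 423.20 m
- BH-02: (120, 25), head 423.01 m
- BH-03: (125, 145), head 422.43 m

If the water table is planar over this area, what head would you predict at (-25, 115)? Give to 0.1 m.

Differences from BH-01: to BH-02 (Δx, Δy, Δh) = (-30, 20, -0.19); to BH-03 = (-25, 140, -0.77).
Solve a·Δx + b·Δy = Δh: det = (-30)·140 − (-25)·20 = -3700.
∂h/∂x = [(-0.19)·140 − (-0.77)·20] / -3700 = +0.003027
∂h/∂y = [(-30)·(-0.77) − (-25)·(-0.19)] / -3700 = -0.004959
h(-25, 115) = 423.20 + (+0.003027)·(-175) + (-0.004959)·(110) = 423.20 -0.530 -0.546 = 422.125 m.

422.1 m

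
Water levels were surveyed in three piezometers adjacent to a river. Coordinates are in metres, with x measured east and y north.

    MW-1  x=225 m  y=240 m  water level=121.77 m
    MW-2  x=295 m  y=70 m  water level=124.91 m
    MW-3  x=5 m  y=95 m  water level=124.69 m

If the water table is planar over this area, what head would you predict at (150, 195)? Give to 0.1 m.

122.7 m

Differences from MW-1: to MW-2 (Δx, Δy, Δh) = (70, -170, +3.14); to MW-3 = (-220, -145, +2.92).
Determinant of the coordinate differences = 70·(-145) − (-220)·(-170) = -47550.
∂h/∂x = [(+3.14)·(-145) − (+2.92)·(-170)] / -47550 = -0.0008644
∂h/∂y = [70·(+2.92) − (-220)·(+3.14)] / -47550 = -0.01883
h(150, 195) = 121.77 + (-0.0008644)·(-75) + (-0.01883)·(-45) = 121.77 +0.065 +0.847 = 122.682 m.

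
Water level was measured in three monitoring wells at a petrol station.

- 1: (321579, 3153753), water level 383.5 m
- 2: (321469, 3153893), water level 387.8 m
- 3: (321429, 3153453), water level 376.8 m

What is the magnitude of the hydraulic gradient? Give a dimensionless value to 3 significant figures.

Three-point gradient (reference 1): Δ to 2 = (-110, 140, +4.3), Δ to 3 = (-150, -300, -6.7).
∂h/∂x = -0.006519, ∂h/∂y = +0.02559 (det = 54000).
|∇h| = √(-0.006519² + 0.02559²) = 0.02641

0.0264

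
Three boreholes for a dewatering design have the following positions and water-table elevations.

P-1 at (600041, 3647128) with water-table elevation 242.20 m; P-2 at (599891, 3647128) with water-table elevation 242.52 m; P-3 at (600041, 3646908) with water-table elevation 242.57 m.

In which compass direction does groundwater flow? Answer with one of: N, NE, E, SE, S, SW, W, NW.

NE

∂h/∂x = (242.52 − 242.20) / (599891 − 600041) = -0.002133
∂h/∂y = (242.57 − 242.20) / (3646908 − 3647128) = -0.001682
Flow = −∇h = (+0.002133 east, +0.001682 north), which points northeast.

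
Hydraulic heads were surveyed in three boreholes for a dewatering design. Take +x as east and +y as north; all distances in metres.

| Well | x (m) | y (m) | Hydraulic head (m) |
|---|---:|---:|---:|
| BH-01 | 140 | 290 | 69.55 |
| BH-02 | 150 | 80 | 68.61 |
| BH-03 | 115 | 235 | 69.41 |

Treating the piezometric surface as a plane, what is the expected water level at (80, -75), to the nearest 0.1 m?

68.2 m

Taking BH-01 as reference: BH-02−BH-01 = (10, -210, -0.94); BH-03−BH-01 = (-25, -55, -0.14).
Solve a·Δx + b·Δy = Δh: det = 10·(-55) − (-25)·(-210) = -5800.
∂h/∂x = [(-0.94)·(-55) − (-0.14)·(-210)] / -5800 = -0.003845
∂h/∂y = [10·(-0.14) − (-25)·(-0.94)] / -5800 = +0.004293
h(80, -75) = 69.55 + (-0.003845)·(-60) + (+0.004293)·(-365) = 69.55 +0.231 -1.567 = 68.214 m.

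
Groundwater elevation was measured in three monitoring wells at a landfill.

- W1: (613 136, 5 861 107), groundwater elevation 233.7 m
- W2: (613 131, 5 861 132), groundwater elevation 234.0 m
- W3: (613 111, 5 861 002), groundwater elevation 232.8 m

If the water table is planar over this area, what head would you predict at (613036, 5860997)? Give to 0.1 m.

233.3 m

Taking W1 as reference: W2−W1 = (-5, 25, +0.3); W3−W1 = (-25, -105, -0.9).
Determinant of the coordinate differences = (-5)·(-105) − (-25)·25 = 1150.
∂h/∂x = [(+0.3)·(-105) − (-0.9)·25] / 1150 = -0.007826
∂h/∂y = [(-5)·(-0.9) − (-25)·(+0.3)] / 1150 = +0.01043
h(613036, 5860997) = 233.7 + (-0.007826)·(-100) + (+0.01043)·(-110) = 233.7 +0.783 -1.148 = 233.335 m.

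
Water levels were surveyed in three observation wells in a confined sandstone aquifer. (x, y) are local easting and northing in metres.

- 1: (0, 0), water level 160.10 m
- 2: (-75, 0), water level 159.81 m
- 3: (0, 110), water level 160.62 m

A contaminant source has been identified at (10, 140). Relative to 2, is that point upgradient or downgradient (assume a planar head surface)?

upgradient

∂h/∂x = (159.81 − 160.10) / (-75 − 0) = +0.003867
∂h/∂y = (160.62 − 160.10) / (110 − 0) = +0.004727
Head at (10, 140) = 160.10 + (+0.003867)·(10) + (+0.004727)·(140) = 160.80 m.
That is higher than the 159.81 m at 2, so the point is upgradient.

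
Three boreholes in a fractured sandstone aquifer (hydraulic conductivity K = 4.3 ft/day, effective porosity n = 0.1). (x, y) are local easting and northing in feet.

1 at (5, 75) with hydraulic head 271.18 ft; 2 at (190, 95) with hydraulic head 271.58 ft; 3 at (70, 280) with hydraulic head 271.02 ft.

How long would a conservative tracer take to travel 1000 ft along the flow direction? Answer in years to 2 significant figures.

Three-point gradient (reference 1): Δ to 2 = (185, 20, +0.40), Δ to 3 = (65, 205, -0.16).
∂h/∂x = +0.002326, ∂h/∂y = -0.001518 (det = 36625).
|∇h| = √(0.002326² + -0.001518²) = 0.002778
Seepage velocity v = K·i/n = 4.3 × 0.002778 / 0.1 = 0.1195 ft/day.
t = 1000 / 0.1195 = 8368 days = 22.9 years.

23 years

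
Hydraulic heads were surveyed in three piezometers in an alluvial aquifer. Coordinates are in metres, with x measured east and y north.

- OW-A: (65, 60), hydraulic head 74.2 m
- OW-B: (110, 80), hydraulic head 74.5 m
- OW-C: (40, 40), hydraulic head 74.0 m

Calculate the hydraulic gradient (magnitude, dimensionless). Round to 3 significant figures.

0.00625

Differences from OW-A: to OW-B (Δx, Δy, Δh) = (45, 20, +0.3); to OW-C = (-25, -20, -0.2).
Determinant of the coordinate differences = 45·(-20) − (-25)·20 = -400.
∂h/∂x = [(+0.3)·(-20) − (-0.2)·20] / -400 = +0.005000
∂h/∂y = [45·(-0.2) − (-25)·(+0.3)] / -400 = +0.003750
|∇h| = √(0.005000² + 0.003750²) = 0.00625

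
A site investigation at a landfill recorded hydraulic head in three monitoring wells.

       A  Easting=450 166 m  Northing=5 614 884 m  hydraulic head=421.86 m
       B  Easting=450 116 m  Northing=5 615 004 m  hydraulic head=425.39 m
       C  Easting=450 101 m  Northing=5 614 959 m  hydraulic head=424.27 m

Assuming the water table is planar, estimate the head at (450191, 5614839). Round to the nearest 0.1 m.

Differences from A: to B (Δx, Δy, Δh) = (-50, 120, +3.53); to C = (-65, 75, +2.41).
Solve a·Δx + b·Δy = Δh: det = (-50)·75 − (-65)·120 = 4050.
∂h/∂x = [(+3.53)·75 − (+2.41)·120] / 4050 = -0.006037
∂h/∂y = [(-50)·(+2.41) − (-65)·(+3.53)] / 4050 = +0.02690
h(450191, 5614839) = 421.86 + (-0.006037)·(25) + (+0.02690)·(-45) = 421.86 -0.151 -1.211 = 420.499 m.

420.5 m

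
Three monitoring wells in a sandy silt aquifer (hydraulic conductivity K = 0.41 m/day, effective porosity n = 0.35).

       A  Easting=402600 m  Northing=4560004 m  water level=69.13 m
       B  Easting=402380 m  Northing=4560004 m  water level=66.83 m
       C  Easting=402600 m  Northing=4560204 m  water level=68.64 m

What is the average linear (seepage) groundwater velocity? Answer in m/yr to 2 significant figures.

4.6 m/yr

∂h/∂x = (66.83 − 69.13) / (402380 − 402600) = +0.01045
∂h/∂y = (68.64 − 69.13) / (4560204 − 4560004) = -0.002450
|∇h| = √(0.01045² + -0.002450²) = 0.01073
Seepage velocity v = K·i/n = 0.41 × 0.01073 / 0.35 = 0.01257 m/day = 4.591 m/yr.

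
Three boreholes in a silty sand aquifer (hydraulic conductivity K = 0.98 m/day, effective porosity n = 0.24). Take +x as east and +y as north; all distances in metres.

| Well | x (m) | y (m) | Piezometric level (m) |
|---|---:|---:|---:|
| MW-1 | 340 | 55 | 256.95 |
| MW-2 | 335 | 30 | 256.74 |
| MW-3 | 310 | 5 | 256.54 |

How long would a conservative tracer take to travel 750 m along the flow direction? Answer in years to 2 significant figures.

59 years

With h = a·x + b·y + c and MW-1 as origin, the differences give:
  (-5)·a + (-25)·b = -0.21
  (-30)·a + (-50)·b = -0.41
Eliminate b (×(-50) and ×(-25), subtract): -500·a = 0.250 → a = ∂h/∂x = -0.0005000
Back-substitute: b = ∂h/∂y = +0.008500.
|∇h| = √(-0.0005000² + 0.008500²) = 0.008515
Seepage velocity v = K·i/n = 0.98 × 0.008515 / 0.24 = 0.03477 m/day.
t = 750 / 0.03477 = 2.157e+04 days = 59.1 years.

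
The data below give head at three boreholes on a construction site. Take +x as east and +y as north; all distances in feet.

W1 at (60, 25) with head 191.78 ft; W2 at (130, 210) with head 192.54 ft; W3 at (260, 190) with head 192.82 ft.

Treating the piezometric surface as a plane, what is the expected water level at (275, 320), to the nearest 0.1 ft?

Taking W1 as reference: W2−W1 = (70, 185, +0.76); W3−W1 = (200, 165, +1.04).
Solve a·Δx + b·Δy = Δh: det = 70·165 − 200·185 = -25450.
∂h/∂x = [(+0.76)·165 − (+1.04)·185] / -25450 = +0.002633
∂h/∂y = [70·(+1.04) − 200·(+0.76)] / -25450 = +0.003112
h(275, 320) = 191.78 + (+0.002633)·(215) + (+0.003112)·(295) = 191.78 +0.566 +0.918 = 193.264 ft.

193.3 ft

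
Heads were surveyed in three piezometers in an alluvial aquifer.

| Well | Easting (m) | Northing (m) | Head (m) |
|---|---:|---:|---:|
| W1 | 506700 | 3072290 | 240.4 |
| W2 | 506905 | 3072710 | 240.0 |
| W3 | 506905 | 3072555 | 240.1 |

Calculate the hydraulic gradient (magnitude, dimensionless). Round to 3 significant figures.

0.000901

With h = a·x + b·y + c and W1 as origin, the differences give:
  205·a + 420·b = -0.4
  205·a + 265·b = -0.3
Eliminate b (×265 and ×420, subtract): -31775·a = 20.00 → a = ∂h/∂x = -0.0006294
Back-substitute: b = ∂h/∂y = -0.0006452.
|∇h| = √(-0.0006294² + -0.0006452²) = 0.0009013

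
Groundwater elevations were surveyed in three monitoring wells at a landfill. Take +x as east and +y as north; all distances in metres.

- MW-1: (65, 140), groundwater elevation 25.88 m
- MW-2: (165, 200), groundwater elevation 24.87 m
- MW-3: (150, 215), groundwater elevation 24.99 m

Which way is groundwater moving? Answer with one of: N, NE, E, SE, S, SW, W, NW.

E

Taking MW-1 as reference: MW-2−MW-1 = (100, 60, -1.01); MW-3−MW-1 = (85, 75, -0.89).
Solve a·Δx + b·Δy = Δh: det = 100·75 − 85·60 = 2400.
∂h/∂x = [(-1.01)·75 − (-0.89)·60] / 2400 = -0.009312
∂h/∂y = [100·(-0.89) − 85·(-1.01)] / 2400 = -0.001313
Flow = −∇h = (+0.009312 east, +0.001313 north), which points east.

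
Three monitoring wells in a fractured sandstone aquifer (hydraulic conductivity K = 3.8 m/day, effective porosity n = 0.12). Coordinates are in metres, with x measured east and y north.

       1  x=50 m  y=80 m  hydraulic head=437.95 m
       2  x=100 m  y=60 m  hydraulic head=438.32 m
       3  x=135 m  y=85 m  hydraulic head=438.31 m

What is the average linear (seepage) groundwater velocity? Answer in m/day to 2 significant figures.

Three-point gradient (reference 1): Δ to 2 = (50, -20, +0.37), Δ to 3 = (85, 5, +0.36).
∂h/∂x = +0.004641, ∂h/∂y = -0.006897 (det = 1950).
|∇h| = √(0.004641² + -0.006897²) = 0.008313
Seepage velocity v = K·i/n = 3.8 × 0.008313 / 0.12 = 0.2632 m/day.

0.26 m/day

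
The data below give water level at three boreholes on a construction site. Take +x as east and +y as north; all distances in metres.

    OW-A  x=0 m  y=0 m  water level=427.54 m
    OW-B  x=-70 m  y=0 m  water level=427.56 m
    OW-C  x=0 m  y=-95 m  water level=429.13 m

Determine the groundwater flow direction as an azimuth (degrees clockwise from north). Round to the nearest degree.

001°

∂h/∂x = (427.56 − 427.54) / (-70 − 0) = -0.0002857
∂h/∂y = (429.13 − 427.54) / (-95 − 0) = -0.01674
Flow direction (−∇h) has components (+0.0002857 E, +0.01674 N).
Azimuth = atan2(E, N) = atan2(+0.0002857, +0.01674) = 1.0° ≈ 001°.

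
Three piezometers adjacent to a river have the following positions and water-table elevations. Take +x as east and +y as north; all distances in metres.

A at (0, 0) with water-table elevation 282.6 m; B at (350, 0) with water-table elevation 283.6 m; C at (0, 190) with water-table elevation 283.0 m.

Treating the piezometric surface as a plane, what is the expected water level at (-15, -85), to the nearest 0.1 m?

282.4 m

∂h/∂x = (283.6 − 282.6) / (350 − 0) = +0.002857
∂h/∂y = (283.0 − 282.6) / (190 − 0) = +0.002105
h(-15, -85) = 282.6 + (+0.002857)·(-15) + (+0.002105)·(-85) = 282.6 -0.043 -0.179 = 282.378 m.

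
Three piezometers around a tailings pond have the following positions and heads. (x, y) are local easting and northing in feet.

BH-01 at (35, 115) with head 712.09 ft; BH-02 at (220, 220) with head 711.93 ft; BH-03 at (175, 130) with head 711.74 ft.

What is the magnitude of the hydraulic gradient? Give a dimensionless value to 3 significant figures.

Differences from BH-01: to BH-02 (Δx, Δy, Δh) = (185, 105, -0.16); to BH-03 = (140, 15, -0.35).
Determinant of the coordinate differences = 185·15 − 140·105 = -11925.
∂h/∂x = [(-0.16)·15 − (-0.35)·105] / -11925 = -0.002881
∂h/∂y = [185·(-0.35) − 140·(-0.16)] / -11925 = +0.003551
|∇h| = √(-0.002881² + 0.003551²) = 0.004573

0.00457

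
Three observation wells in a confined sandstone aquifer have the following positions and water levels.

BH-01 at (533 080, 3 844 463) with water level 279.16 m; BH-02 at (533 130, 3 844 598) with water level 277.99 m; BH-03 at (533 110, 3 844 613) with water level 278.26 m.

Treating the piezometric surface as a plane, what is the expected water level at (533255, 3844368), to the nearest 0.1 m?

276.7 m

Differences from BH-01: to BH-02 (Δx, Δy, Δh) = (50, 135, -1.17); to BH-03 = (30, 150, -0.90).
Determinant of the coordinate differences = 50·150 − 30·135 = 3450.
∂h/∂x = [(-1.17)·150 − (-0.90)·135] / 3450 = -0.01565
∂h/∂y = [50·(-0.90) − 30·(-1.17)] / 3450 = -0.002870
h(533255, 3844368) = 279.16 + (-0.01565)·(175) + (-0.002870)·(-95) = 279.16 -2.739 +0.273 = 276.693 m.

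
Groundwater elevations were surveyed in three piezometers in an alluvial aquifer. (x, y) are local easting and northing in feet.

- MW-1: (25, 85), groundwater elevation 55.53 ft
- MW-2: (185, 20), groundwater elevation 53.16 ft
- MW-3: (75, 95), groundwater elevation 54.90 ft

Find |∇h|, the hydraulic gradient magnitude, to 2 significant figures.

With h = a·x + b·y + c and MW-1 as origin, the differences give:
  160·a + (-65)·b = -2.37
  50·a + 10·b = -0.63
Eliminate b (×10 and ×(-65), subtract): 4850·a = -64.650 → a = ∂h/∂x = -0.01333
Back-substitute: b = ∂h/∂y = +0.003649.
|∇h| = √(-0.01333² + 0.003649²) = 0.01382

0.014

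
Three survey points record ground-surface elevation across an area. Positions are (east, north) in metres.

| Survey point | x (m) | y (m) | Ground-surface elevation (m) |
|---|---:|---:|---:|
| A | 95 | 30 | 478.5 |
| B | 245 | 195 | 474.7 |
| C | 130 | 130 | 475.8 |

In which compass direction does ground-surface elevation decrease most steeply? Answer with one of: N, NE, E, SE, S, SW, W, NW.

Differences from A: to B (Δx, Δy, Δh) = (150, 165, -3.8); to C = (35, 100, -2.7).
Determinant of the coordinate differences = 150·100 − 35·165 = 9225.
∂z/∂x = [(-3.8)·100 − (-2.7)·165] / 9225 = +0.007100
∂z/∂y = [150·(-2.7) − 35·(-3.8)] / 9225 = -0.02949
Steepest decrease is along −∇f = (-0.007100 E, +0.02949 N) → north.

N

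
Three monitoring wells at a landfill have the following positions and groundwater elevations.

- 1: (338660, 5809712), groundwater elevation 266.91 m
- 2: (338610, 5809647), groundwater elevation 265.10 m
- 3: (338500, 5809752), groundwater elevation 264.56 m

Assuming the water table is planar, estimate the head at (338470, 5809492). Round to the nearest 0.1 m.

260.4 m

With h = a·x + b·y + c and 1 as origin, the differences give:
  (-50)·a + (-65)·b = -1.81
  (-160)·a + 40·b = -2.35
Eliminate b (×40 and ×(-65), subtract): -12400·a = -225.150 → a = ∂h/∂x = +0.01816
Back-substitute: b = ∂h/∂y = +0.01388.
h(338470, 5809492) = 266.91 + (+0.01816)·(-190) + (+0.01388)·(-220) = 266.91 -3.450 -3.053 = 260.407 m.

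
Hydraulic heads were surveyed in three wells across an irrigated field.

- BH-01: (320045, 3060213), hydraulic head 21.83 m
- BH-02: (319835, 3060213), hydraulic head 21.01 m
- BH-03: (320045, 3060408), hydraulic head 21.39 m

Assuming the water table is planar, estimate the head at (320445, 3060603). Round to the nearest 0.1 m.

22.5 m

∂h/∂x = (21.01 − 21.83) / (319835 − 320045) = +0.003905
∂h/∂y = (21.39 − 21.83) / (3060408 − 3060213) = -0.002256
h(320445, 3060603) = 21.83 + (+0.003905)·(400) + (-0.002256)·(390) = 21.83 +1.562 -0.880 = 22.512 m.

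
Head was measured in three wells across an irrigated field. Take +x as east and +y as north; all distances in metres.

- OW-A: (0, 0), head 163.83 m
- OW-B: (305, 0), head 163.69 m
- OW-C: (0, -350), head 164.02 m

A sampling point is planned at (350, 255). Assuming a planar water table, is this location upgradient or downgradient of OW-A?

∂h/∂x = (163.69 − 163.83) / (305 − 0) = -0.0004590
∂h/∂y = (164.02 − 163.83) / (-350 − 0) = -0.0005429
Head at (350, 255) = 163.83 + (-0.0004590)·(350) + (-0.0005429)·(255) = 163.53 m.
That is lower than the 163.83 m at OW-A, so the point is downgradient.

downgradient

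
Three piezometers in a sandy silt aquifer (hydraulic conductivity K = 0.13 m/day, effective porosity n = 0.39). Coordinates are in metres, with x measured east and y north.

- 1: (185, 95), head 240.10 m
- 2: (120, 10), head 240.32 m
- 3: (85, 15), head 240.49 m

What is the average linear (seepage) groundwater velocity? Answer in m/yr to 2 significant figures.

Differences from 1: to 2 (Δx, Δy, Δh) = (-65, -85, +0.22); to 3 = (-100, -80, +0.39).
Solve a·Δx + b·Δy = Δh: det = (-65)·(-80) − (-100)·(-85) = -3300.
∂h/∂x = [(+0.22)·(-80) − (+0.39)·(-85)] / -3300 = -0.004712
∂h/∂y = [(-65)·(+0.39) − (-100)·(+0.22)] / -3300 = +0.001015
|∇h| = √(-0.004712² + 0.001015²) = 0.00482
Seepage velocity v = K·i/n = 0.13 × 0.00482 / 0.39 = 0.001607 m/day = 0.587 m/yr.

0.59 m/yr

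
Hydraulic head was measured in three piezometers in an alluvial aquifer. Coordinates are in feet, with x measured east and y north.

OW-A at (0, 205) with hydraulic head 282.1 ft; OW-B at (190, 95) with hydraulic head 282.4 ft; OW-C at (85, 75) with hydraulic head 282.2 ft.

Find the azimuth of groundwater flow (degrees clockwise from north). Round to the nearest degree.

With h = a·x + b·y + c and OW-A as origin, the differences give:
  190·a + (-110)·b = +0.3
  85·a + (-130)·b = +0.1
Eliminate b (×(-130) and ×(-110), subtract): -15350·a = -28.00 → a = ∂h/∂x = +0.001824
Back-substitute: b = ∂h/∂y = +0.0004235.
Flow direction (−∇h) has components (-0.001824 E, -0.0004235 N).
Azimuth = atan2(E, N) = atan2(-0.001824, -0.0004235) = 256.9° ≈ 257°.

257°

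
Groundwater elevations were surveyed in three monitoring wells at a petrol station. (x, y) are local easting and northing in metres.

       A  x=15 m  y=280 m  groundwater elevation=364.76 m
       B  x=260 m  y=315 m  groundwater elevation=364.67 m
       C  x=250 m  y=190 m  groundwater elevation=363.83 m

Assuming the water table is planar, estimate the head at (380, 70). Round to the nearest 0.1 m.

362.8 m

Three-point gradient (reference A): Δ to B = (245, 35, -0.09), Δ to C = (235, -90, -0.93).
∂h/∂x = -0.001343, ∂h/∂y = +0.006827 (det = -30275).
h(380, 70) = 364.76 + (-0.001343)·(365) + (+0.006827)·(-210) = 364.76 -0.490 -1.434 = 362.836 m.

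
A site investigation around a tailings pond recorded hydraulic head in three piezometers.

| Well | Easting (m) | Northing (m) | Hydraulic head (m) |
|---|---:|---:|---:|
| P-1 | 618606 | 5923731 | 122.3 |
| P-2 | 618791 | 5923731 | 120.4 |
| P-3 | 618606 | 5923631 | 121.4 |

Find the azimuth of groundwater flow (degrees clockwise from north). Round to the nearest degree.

131°

∂h/∂x = (120.4 − 122.3) / (618791 − 618606) = -0.01027
∂h/∂y = (121.4 − 122.3) / (5923631 − 5923731) = +0.009000
Flow direction (−∇h) has components (+0.01027 E, -0.009000 N).
Azimuth = atan2(E, N) = atan2(+0.01027, -0.009000) = 131.2° ≈ 131°.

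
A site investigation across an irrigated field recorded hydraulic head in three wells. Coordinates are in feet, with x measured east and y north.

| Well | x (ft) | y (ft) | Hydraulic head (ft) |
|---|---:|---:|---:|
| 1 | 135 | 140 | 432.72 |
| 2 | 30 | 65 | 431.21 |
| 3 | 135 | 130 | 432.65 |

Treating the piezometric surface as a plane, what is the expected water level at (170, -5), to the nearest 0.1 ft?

432.0 ft

Differences from 1: to 2 (Δx, Δy, Δh) = (-105, -75, -1.51); to 3 = (0, -10, -0.07).
Determinant of the coordinate differences = (-105)·(-10) − 0·(-75) = 1050.
∂h/∂x = [(-1.51)·(-10) − (-0.07)·(-75)] / 1050 = +0.009381
∂h/∂y = [(-105)·(-0.07) − 0·(-1.51)] / 1050 = +0.007000
h(170, -5) = 432.72 + (+0.009381)·(35) + (+0.007000)·(-145) = 432.72 +0.328 -1.015 = 432.033 ft.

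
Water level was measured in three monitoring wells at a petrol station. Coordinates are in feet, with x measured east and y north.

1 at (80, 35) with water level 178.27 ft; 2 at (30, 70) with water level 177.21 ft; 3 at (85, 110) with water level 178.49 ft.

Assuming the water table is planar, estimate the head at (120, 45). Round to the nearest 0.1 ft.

179.2 ft

With h = a·x + b·y + c and 1 as origin, the differences give:
  (-50)·a + 35·b = -1.06
  5·a + 75·b = +0.22
Eliminate b (×75 and ×35, subtract): -3925·a = -87.200 → a = ∂h/∂x = +0.02222
Back-substitute: b = ∂h/∂y = +0.001452.
h(120, 45) = 178.27 + (+0.02222)·(40) + (+0.001452)·(10) = 178.27 +0.889 +0.015 = 179.173 ft.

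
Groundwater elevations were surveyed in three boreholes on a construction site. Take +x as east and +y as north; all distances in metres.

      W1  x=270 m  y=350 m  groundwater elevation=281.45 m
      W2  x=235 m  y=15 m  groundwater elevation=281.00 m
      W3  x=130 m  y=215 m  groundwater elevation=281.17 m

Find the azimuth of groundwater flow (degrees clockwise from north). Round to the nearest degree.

With h = a·x + b·y + c and W1 as origin, the differences give:
  (-35)·a + (-335)·b = -0.45
  (-140)·a + (-135)·b = -0.28
Eliminate b (×(-135) and ×(-335), subtract): -42175·a = -33.050 → a = ∂h/∂x = +0.0007836
Back-substitute: b = ∂h/∂y = +0.001261.
Flow direction (−∇h) has components (-0.0007836 E, -0.001261 N).
Azimuth = atan2(E, N) = atan2(-0.0007836, -0.001261) = 211.9° ≈ 212°.

212°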